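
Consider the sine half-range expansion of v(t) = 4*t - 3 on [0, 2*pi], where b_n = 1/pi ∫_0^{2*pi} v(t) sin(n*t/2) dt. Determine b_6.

-8/3

b_6 = 1/pi ∫_0^{2*pi} (4*t - 3) sin(3*t) dt.
Integrating by parts (boundary term plus one more integral), an antiderivative of (4*t - 3) sin(3*t) is -4*t*cos(3*t)/3 + 4*sin(3*t)/9 + cos(3*t); evaluating from 0 to 2*pi: ∫_{0}^{2*pi} (4*t - 3) sin(3*t) dt = (1 - 8*pi/3) - (1) = -8*pi/3.
Hence b_6 = (1/pi)·(-8*pi/3) = -8/3.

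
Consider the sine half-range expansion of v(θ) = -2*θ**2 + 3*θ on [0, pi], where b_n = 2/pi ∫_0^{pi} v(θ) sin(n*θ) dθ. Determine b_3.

b_3 = 2/pi ∫_0^{pi} (-2*θ**2 + 3*θ) sin(3*θ) dθ.
Integrating by parts twice (tabular method), an antiderivative of (-2*θ**2 + 3*θ) sin(3*θ) is 2*θ**2*cos(3*θ)/3 - 4*θ*sin(3*θ)/9 - θ*cos(3*θ) + sin(3*θ)/3 - 4*cos(3*θ)/27; evaluating from 0 to pi: ∫_{0}^{pi} (-2*θ**2 + 3*θ) sin(3*θ) dθ = (-2*pi**2/3 + 4/27 + pi) - (-4/27) = -2*pi**2/3 + 8/27 + pi.
Hence b_3 = (2/pi)·(-2*pi**2/3 + 8/27 + pi) = -4*pi/3 + 16/(27*pi) + 2.

-4*pi/3 + 16/(27*pi) + 2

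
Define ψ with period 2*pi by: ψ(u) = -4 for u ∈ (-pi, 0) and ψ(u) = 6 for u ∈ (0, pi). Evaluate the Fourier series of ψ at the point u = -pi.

u = -pi differs from u = pi by -1 full period(s), and the series is 2*pi-periodic.
At u = pi the one-sided limits are ψ(pi^-) = 6 and ψ(pi^+) = -4.
By Dirichlet's theorem the series converges to their average, [(6) + (-4)]/2 = 1.

1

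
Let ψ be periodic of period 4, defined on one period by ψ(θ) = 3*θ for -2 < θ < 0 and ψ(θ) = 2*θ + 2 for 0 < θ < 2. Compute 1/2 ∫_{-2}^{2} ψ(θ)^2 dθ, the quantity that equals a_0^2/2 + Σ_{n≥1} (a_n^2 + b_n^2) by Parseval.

1/2 ∫_{-2}^{2} ψ(θ)^2 dθ = 1/2 · (176/3) = 88/3.

88/3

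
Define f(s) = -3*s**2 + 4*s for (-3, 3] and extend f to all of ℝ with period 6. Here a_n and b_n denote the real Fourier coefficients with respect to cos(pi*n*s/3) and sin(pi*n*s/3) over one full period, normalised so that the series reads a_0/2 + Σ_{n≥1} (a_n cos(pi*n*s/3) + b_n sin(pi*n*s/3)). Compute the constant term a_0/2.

-9

a_0 = 1/3 ∫_{-3}^{3} f(s) ds = 1/3 · (-54) = -18.
So the constant term a_0/2 = -9.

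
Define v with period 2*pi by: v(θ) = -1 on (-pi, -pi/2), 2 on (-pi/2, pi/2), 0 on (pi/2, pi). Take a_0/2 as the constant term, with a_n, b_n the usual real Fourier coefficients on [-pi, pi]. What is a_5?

a_5 = 1/pi ∫_{-pi}^{pi} v(θ) cos(5*θ) dθ.
Split the integral at the breakpoints.
Directly, an antiderivative of (-1) cos(5*θ) is -sin(5*θ)/5; evaluating from -pi to -pi/2: ∫_{-pi}^{-pi/2} (-1) cos(5*θ) dθ = (1/5) - (0) = 1/5.
Directly, an antiderivative of (2) cos(5*θ) is 2*sin(5*θ)/5; evaluating from -pi/2 to pi/2: ∫_{-pi/2}^{pi/2} (2) cos(5*θ) dθ = (2/5) - (-2/5) = 4/5.
∫_{pi/2}^{pi} (0) cos(5*θ) dθ = 0.
Summing the pieces and multiplying by (1/pi) gives a_5 = 1/pi.

1/pi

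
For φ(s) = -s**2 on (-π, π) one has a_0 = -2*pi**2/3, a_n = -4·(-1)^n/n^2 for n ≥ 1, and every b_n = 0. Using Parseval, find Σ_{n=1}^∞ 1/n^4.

Parseval: a_0^2/2 + Σ a_n^2 = (1/π) ∫_{-π}^{π} φ(s)^2 ds = 2*pi**4/5.
Subtract a_0^2/2 = 2*pi**4/9: Σ a_n^2 = 8*pi**4/45.
Since a_n^2 = 16/n^4, Σ 1/n^4 = pi**4/90.

pi**4/90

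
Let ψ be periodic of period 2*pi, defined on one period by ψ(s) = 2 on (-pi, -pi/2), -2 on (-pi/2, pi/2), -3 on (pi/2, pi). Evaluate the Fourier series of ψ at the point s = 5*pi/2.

s = 5*pi/2 differs from s = pi/2 by 1 full period(s), and the series is 2*pi-periodic.
At s = pi/2 the one-sided limits are ψ(pi/2^-) = -2 and ψ(pi/2^+) = -3.
By Dirichlet's theorem the series converges to their average, [(-2) + (-3)]/2 = -5/2.

-5/2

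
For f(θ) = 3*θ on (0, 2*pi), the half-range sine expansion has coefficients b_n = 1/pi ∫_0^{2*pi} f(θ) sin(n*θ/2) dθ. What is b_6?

b_6 = 1/pi ∫_0^{2*pi} (3*θ) sin(3*θ) dθ.
Integrating by parts (boundary term plus one more integral), an antiderivative of (3*θ) sin(3*θ) is -θ*cos(3*θ) + sin(3*θ)/3; evaluating from 0 to 2*pi: ∫_{0}^{2*pi} (3*θ) sin(3*θ) dθ = (-2*pi) - (0) = -2*pi.
Hence b_6 = (1/pi)·(-2*pi) = -2.

-2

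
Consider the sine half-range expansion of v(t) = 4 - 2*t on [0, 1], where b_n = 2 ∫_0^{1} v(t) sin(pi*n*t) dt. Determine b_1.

b_1 = 2 ∫_0^{1} (4 - 2*t) sin(pi*t) dt.
Integrating by parts (boundary term plus one more integral), an antiderivative of (4 - 2*t) sin(pi*t) is 2*t*cos(pi*t)/pi - 2*sin(pi*t)/pi**2 - 4*cos(pi*t)/pi; evaluating from 0 to 1: ∫_{0}^{1} (4 - 2*t) sin(pi*t) dt = (2/pi) - (-4/pi) = 6/pi.
Hence b_1 = 2·(6/pi) = 12/pi.

12/pi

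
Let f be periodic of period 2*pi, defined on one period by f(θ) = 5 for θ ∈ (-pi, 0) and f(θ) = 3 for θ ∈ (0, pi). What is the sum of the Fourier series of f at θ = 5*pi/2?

θ = 5*pi/2 differs from θ = pi/2 by 1 full period(s), and the series is 2*pi-periodic.
f is continuous at θ = pi/2 with value 3, so the series converges to 3 there.

3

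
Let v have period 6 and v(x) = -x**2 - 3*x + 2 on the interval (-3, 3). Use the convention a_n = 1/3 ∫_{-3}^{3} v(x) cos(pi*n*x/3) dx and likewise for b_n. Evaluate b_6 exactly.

b_6 = 1/3 ∫_{-3}^{3} v(x) sin(2*pi*x) dx.
Integrating by parts twice (tabular method), an antiderivative of (-x**2 - 3*x + 2) sin(2*pi*x) is x**2*cos(2*pi*x)/(2*pi) - x*sin(2*pi*x)/(2*pi**2) + 3*x*cos(2*pi*x)/(2*pi) - 3*sin(2*pi*x)/(4*pi**2) - cos(2*pi*x)/pi - cos(2*pi*x)/(4*pi**3); evaluating from -3 to 3: ∫_{-3}^{3} (-x**2 - 3*x + 2) sin(2*pi*x) dx = (-1/(4*pi**3) + 8/pi) - ((-pi**2 - 1/4)/pi**3) = 9/pi.
Hence b_6 = (1/3)·(9/pi) = 3/pi.

3/pi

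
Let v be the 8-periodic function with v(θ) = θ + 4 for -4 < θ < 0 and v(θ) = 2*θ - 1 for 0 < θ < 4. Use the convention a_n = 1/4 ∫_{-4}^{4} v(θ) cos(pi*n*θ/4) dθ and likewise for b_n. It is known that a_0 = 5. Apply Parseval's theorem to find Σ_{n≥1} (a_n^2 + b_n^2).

Parseval: a_0^2/2 + Σ_{n≥1} (a_n^2+b_n^2) = 1/4 ∫_{-4}^{4} v(θ)^2 dθ = 59/3.
Subtract a_0^2/2 = 25/2: Σ (a_n^2+b_n^2) = 43/6.

43/6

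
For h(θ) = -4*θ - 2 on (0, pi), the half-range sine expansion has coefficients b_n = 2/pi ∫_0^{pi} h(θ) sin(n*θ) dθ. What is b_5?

b_5 = 2/pi ∫_0^{pi} (-4*θ - 2) sin(5*θ) dθ.
Integrating by parts (boundary term plus one more integral), an antiderivative of (-4*θ - 2) sin(5*θ) is 4*θ*cos(5*θ)/5 - 4*sin(5*θ)/25 + 2*cos(5*θ)/5; evaluating from 0 to pi: ∫_{0}^{pi} (-4*θ - 2) sin(5*θ) dθ = (-4*pi/5 - 2/5) - (2/5) = -4*pi/5 - 4/5.
Hence b_5 = (2/pi)·(-4*pi/5 - 4/5) = 8*(-pi - 1)/(5*pi).

8*(-pi - 1)/(5*pi)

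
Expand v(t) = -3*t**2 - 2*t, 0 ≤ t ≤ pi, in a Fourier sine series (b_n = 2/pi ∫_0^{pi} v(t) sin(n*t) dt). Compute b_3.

b_3 = 2/pi ∫_0^{pi} (-3*t**2 - 2*t) sin(3*t) dt.
Integrating by parts twice (tabular method), an antiderivative of (-3*t**2 - 2*t) sin(3*t) is t**2*cos(3*t) - 2*t*sin(3*t)/3 + 2*t*cos(3*t)/3 - 2*sin(3*t)/9 - 2*cos(3*t)/9; evaluating from 0 to pi: ∫_{0}^{pi} (-3*t**2 - 2*t) sin(3*t) dt = (-pi**2 - 2*pi/3 + 2/9) - (-2/9) = -pi**2 - 2*pi/3 + 4/9.
Hence b_3 = (2/pi)·(-pi**2 - 2*pi/3 + 4/9) = -2*pi - 4/3 + 8/(9*pi).

-2*pi - 4/3 + 8/(9*pi)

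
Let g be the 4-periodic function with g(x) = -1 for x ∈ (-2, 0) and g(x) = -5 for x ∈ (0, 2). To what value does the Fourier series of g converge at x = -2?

At x = -2 the one-sided limits are g(-2^-) = -5 and g(-2^+) = -1.
By Dirichlet's theorem the series converges to their average, [(-5) + (-1)]/2 = -3.

-3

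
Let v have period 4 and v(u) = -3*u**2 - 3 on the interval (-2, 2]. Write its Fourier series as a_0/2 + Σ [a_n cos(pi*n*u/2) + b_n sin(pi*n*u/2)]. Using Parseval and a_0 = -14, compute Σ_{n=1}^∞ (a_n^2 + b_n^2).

128/5

Parseval: a_0^2/2 + Σ_{n≥1} (a_n^2+b_n^2) = 1/2 ∫_{-2}^{2} v(u)^2 du = 618/5.
Subtract a_0^2/2 = 98: Σ (a_n^2+b_n^2) = 128/5.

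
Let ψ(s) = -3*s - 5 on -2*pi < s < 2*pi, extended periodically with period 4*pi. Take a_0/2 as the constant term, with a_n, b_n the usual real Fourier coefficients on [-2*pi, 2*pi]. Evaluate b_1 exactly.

-12

b_1 = (1/(2*pi)) ∫_{-2*pi}^{2*pi} ψ(s) sin(s/2) ds.
Integrating by parts (boundary term plus one more integral), an antiderivative of (-3*s - 5) sin(s/2) is 6*s*cos(s/2) - 12*sin(s/2) + 10*cos(s/2); evaluating from -2*pi to 2*pi: ∫_{-2*pi}^{2*pi} (-3*s - 5) sin(s/2) ds = (-12*pi - 10) - (-10 + 12*pi) = -24*pi.
Hence b_1 = (1/(2*pi))·(-24*pi) = -12.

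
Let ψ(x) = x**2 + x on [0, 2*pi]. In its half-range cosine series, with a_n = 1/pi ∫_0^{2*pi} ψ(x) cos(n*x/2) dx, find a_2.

4

a_2 = 1/pi ∫_0^{2*pi} (x**2 + x) cos(x) dx.
Integrating by parts twice (tabular method), an antiderivative of (x**2 + x) cos(x) is x**2*sin(x) + x*sin(x) + 2*x*cos(x) - 2*sin(x) + cos(x); evaluating from 0 to 2*pi: ∫_{0}^{2*pi} (x**2 + x) cos(x) dx = (1 + 4*pi) - (1) = 4*pi.
Hence a_2 = (1/pi)·(4*pi) = 4.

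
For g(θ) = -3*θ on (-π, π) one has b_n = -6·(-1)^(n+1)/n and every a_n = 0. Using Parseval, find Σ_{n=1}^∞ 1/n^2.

Parseval: Σ b_n^2 = (1/π) ∫_{-π}^{π} g(θ)^2 dθ = 6*pi**2.
Σ b_n^2 = Σ 36/n^2, so Σ 1/n^2 = (6*pi**2)/36 = pi**2/6.

pi**2/6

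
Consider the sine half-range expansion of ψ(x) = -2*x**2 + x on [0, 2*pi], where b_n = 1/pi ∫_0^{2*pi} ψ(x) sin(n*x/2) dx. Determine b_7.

b_7 = 1/pi ∫_0^{2*pi} (-2*x**2 + x) sin(7*x/2) dx.
Integrating by parts twice (tabular method), an antiderivative of (-2*x**2 + x) sin(7*x/2) is 4*x**2*cos(7*x/2)/7 - 16*x*sin(7*x/2)/49 - 2*x*cos(7*x/2)/7 + 4*sin(7*x/2)/49 - 32*cos(7*x/2)/343; evaluating from 0 to 2*pi: ∫_{0}^{2*pi} (-2*x**2 + x) sin(7*x/2) dx = (-16*pi**2/7 + 32/343 + 4*pi/7) - (-32/343) = -16*pi**2/7 + 64/343 + 4*pi/7.
Hence b_7 = (1/pi)·(-16*pi**2/7 + 64/343 + 4*pi/7) = 4*(-196*pi**2 + 16 + 49*pi)/(343*pi).

4*(-196*pi**2 + 16 + 49*pi)/(343*pi)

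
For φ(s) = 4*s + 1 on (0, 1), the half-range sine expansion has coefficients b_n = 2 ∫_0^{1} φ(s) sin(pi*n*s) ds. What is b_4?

b_4 = 2 ∫_0^{1} (4*s + 1) sin(4*pi*s) ds.
Integrating by parts (boundary term plus one more integral), an antiderivative of (4*s + 1) sin(4*pi*s) is -s*cos(4*pi*s)/pi + sin(4*pi*s)/(4*pi**2) - cos(4*pi*s)/(4*pi); evaluating from 0 to 1: ∫_{0}^{1} (4*s + 1) sin(4*pi*s) ds = (-5/(4*pi)) - (-1/(4*pi)) = -1/pi.
Hence b_4 = 2·(-1/pi) = -2/pi.

-2/pi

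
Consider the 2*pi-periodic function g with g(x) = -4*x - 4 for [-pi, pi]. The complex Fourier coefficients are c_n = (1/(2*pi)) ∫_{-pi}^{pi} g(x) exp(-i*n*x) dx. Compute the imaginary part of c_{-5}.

-4/5

Since g is real-valued, Im(c_{-5}) = -(1/(2*pi)) ∫_{-pi}^{pi} g(x) sin(-5*x) dx = b_{5}/2.
Integrating by parts (boundary term plus one more integral), an antiderivative of (-4*x - 4) sin(-5*x) is -4*x*cos(5*x)/5 + 4*sin(5*x)/25 - 4*cos(5*x)/5; evaluating from -pi to pi: ∫_{-pi}^{pi} (-4*x - 4) sin(-5*x) dx = (4/5 + 4*pi/5) - (4/5 - 4*pi/5) = 8*pi/5.
Hence Im(c_{-5}) = (-1/(2*pi))·(8*pi/5) = -4/5.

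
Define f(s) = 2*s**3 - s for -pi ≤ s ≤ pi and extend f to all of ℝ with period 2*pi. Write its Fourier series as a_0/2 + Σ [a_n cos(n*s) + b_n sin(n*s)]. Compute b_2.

4 - 2*pi**2

b_2 = 1/pi ∫_{-pi}^{pi} f(s) sin(2*s) ds.
f is odd and sin(2*s) is odd, so the integrand is even and b_2 = 2/pi ∫_0^{pi} f(s) sin(2*s) ds.
Integrating by parts three times (tabular method), an antiderivative of (2*s**3 - s) sin(2*s) is -s**3*cos(2*s) + 3*s**2*sin(2*s)/2 + 2*s*cos(2*s) - sin(2*s); evaluating from 0 to pi: ∫_{0}^{pi} (2*s**3 - s) sin(2*s) ds = (pi*(2 - pi**2)) - (0) = pi*(2 - pi**2).
Hence b_2 = (2/pi)·(pi*(2 - pi**2)) = 4 - 2*pi**2.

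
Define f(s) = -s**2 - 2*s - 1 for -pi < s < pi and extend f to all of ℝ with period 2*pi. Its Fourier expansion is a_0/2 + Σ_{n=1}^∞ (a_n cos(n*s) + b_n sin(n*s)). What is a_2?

a_2 = 1/pi ∫_{-pi}^{pi} f(s) cos(2*s) ds.
Integrating by parts twice (tabular method), an antiderivative of (-s**2 - 2*s - 1) cos(2*s) is -s**2*sin(2*s)/2 - s*sin(2*s) - s*cos(2*s)/2 - sin(2*s)/4 - cos(2*s)/2; evaluating from -pi to pi: ∫_{-pi}^{pi} (-s**2 - 2*s - 1) cos(2*s) ds = (-pi/2 - 1/2) - (-1/2 + pi/2) = -pi.
Hence a_2 = (1/pi)·(-pi) = -1.

-1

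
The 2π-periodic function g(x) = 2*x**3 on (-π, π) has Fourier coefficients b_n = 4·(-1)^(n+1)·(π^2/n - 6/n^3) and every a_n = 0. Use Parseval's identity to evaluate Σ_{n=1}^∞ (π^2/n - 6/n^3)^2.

pi**6/14

Parseval: Σ b_n^2 = (1/π) ∫_{-π}^{π} g(x)^2 dx = 8*pi**6/7.
b_n^2 = 16·(π^2/n - 6/n^3)^2, so the sum equals (8*pi**6/7)/16 = pi**6/14.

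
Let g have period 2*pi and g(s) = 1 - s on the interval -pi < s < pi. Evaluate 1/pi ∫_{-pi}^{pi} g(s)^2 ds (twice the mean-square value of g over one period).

2 + 2*pi**2/3

1/pi ∫_{-pi}^{pi} g(s)^2 ds = 1/pi · (2*pi*(3 + pi**2)/3) = 2 + 2*pi**2/3.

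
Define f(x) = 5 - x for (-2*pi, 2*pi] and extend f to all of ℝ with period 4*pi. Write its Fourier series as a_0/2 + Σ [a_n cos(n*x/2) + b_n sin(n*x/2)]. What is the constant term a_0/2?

a_0 = (1/(2*pi)) ∫_{-2*pi}^{2*pi} f(x) dx = (1/(2*pi)) · (20*pi) = 10.
So the constant term a_0/2 = 5.

5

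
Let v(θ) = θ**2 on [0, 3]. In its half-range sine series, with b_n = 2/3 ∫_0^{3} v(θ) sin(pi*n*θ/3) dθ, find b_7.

18*(-4 + 49*pi**2)/(343*pi**3)

b_7 = 2/3 ∫_0^{3} (θ**2) sin(7*pi*θ/3) dθ.
Integrating by parts twice (tabular method), an antiderivative of (θ**2) sin(7*pi*θ/3) is -3*θ**2*cos(7*pi*θ/3)/(7*pi) + 18*θ*sin(7*pi*θ/3)/(49*pi**2) + 54*cos(7*pi*θ/3)/(343*pi**3); evaluating from 0 to 3: ∫_{0}^{3} (θ**2) sin(7*pi*θ/3) dθ = (27*(-2 + 49*pi**2)/(343*pi**3)) - (54/(343*pi**3)) = 27*(-4 + 49*pi**2)/(343*pi**3).
Hence b_7 = (2/3)·(27*(-4 + 49*pi**2)/(343*pi**3)) = 18*(-4 + 49*pi**2)/(343*pi**3).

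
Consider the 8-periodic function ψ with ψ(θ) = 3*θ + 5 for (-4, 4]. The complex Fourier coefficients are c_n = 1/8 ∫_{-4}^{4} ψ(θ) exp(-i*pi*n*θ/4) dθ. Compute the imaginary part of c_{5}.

-12/(5*pi)

Since ψ is real-valued, Im(c_{5}) = -1/8 ∫_{-4}^{4} ψ(θ) sin(5*pi*θ/4) dθ = -b_{5}/2.
Integrating by parts (boundary term plus one more integral), an antiderivative of (3*θ + 5) sin(5*pi*θ/4) is -12*θ*cos(5*pi*θ/4)/(5*pi) + 48*sin(5*pi*θ/4)/(25*pi**2) - 4*cos(5*pi*θ/4)/pi; evaluating from -4 to 4: ∫_{-4}^{4} (3*θ + 5) sin(5*pi*θ/4) dθ = (68/(5*pi)) - (-28/(5*pi)) = 96/(5*pi).
Hence Im(c_{5}) = (-1/8)·(96/(5*pi)) = -12/(5*pi).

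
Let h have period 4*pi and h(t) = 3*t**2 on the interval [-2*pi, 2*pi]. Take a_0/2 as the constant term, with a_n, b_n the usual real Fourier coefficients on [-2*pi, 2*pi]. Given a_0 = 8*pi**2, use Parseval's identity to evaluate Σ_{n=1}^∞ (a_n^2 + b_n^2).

Parseval: a_0^2/2 + Σ_{n≥1} (a_n^2+b_n^2) = (1/(2*pi)) ∫_{-2*pi}^{2*pi} h(t)^2 dt = 288*pi**4/5.
Subtract a_0^2/2 = 32*pi**4: Σ (a_n^2+b_n^2) = 128*pi**4/5.

128*pi**4/5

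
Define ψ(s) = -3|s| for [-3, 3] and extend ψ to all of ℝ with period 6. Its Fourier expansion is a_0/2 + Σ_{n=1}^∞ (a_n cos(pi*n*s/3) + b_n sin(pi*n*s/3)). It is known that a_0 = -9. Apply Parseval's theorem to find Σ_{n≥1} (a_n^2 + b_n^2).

Parseval: a_0^2/2 + Σ_{n≥1} (a_n^2+b_n^2) = 1/3 ∫_{-3}^{3} ψ(s)^2 ds = 54.
Subtract a_0^2/2 = 81/2: Σ (a_n^2+b_n^2) = 27/2.

27/2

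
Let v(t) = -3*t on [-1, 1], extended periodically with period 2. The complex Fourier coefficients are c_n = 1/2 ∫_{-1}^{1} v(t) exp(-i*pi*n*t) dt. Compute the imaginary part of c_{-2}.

Since v is real-valued, Im(c_{-2}) = -1/2 ∫_{-1}^{1} v(t) sin(-2*pi*t) dt = b_{2}/2.
v is odd and sin(-2*pi*t) is odd, so the integrand is even: ∫_{-1}^{1} v(t) sin(-2*pi*t) dt = 2∫_0^{1} v(t) sin(-2*pi*t) dt.
Integrating by parts (boundary term plus one more integral), an antiderivative of (-3*t) sin(-2*pi*t) is -3*t*cos(2*pi*t)/(2*pi) + 3*sin(2*pi*t)/(4*pi**2); evaluating from 0 to 1: ∫_{0}^{1} (-3*t) sin(-2*pi*t) dt = (-3/(2*pi)) - (0) = -3/(2*pi).
So ∫_{-1}^{1} v(t) sin(-2*pi*t) dt = -3/pi.
Hence Im(c_{-2}) = (-1/2)·(-3/pi) = 3/(2*pi).

3/(2*pi)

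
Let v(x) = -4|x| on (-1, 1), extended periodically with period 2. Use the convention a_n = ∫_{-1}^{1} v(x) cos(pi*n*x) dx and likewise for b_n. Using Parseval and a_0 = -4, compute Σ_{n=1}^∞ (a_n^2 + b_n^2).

Parseval: a_0^2/2 + Σ_{n≥1} (a_n^2+b_n^2) = ∫_{-1}^{1} v(x)^2 dx = 32/3.
Subtract a_0^2/2 = 8: Σ (a_n^2+b_n^2) = 8/3.

8/3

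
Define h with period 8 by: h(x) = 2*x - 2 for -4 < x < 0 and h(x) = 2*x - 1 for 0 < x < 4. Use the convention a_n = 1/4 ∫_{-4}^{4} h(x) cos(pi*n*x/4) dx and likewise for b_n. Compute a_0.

-3

a_0 = 1/4 ∫_{-4}^{4} h(x) dx = 1/4 · (-12) = -3.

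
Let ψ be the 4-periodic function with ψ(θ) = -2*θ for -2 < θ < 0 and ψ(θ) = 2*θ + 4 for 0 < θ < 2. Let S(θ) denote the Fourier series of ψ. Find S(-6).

θ = -6 differs from θ = 2 by -2 full period(s), and the series is 4-periodic.
At θ = 2 the one-sided limits are ψ(2^-) = 8 and ψ(2^+) = 4.
By Dirichlet's theorem the series converges to their average, [(8) + (4)]/2 = 6.

6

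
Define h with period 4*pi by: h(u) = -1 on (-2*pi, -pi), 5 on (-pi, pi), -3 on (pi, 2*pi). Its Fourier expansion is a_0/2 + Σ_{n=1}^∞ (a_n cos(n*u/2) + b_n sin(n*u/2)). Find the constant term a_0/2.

3/2

a_0 = (1/(2*pi)) ∫_{-2*pi}^{2*pi} h(u) du = (1/(2*pi)) · (6*pi) = 3.
So the constant term a_0/2 = 3/2.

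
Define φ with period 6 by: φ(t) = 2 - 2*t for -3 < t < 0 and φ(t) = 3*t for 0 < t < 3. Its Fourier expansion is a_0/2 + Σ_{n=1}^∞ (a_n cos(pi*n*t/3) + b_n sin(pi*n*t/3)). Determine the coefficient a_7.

-30/(49*pi**2)

a_7 = 1/3 ∫_{-3}^{3} φ(t) cos(7*pi*t/3) dt.
Split the integral at the breakpoints.
Integrating by parts (boundary term plus one more integral), an antiderivative of (2 - 2*t) cos(7*pi*t/3) is -6*t*sin(7*pi*t/3)/(7*pi) + 6*sin(7*pi*t/3)/(7*pi) - 18*cos(7*pi*t/3)/(49*pi**2); evaluating from -3 to 0: ∫_{-3}^{0} (2 - 2*t) cos(7*pi*t/3) dt = (-18/(49*pi**2)) - (18/(49*pi**2)) = -36/(49*pi**2).
Integrating by parts (boundary term plus one more integral), an antiderivative of (3*t) cos(7*pi*t/3) is 9*t*sin(7*pi*t/3)/(7*pi) + 27*cos(7*pi*t/3)/(49*pi**2); evaluating from 0 to 3: ∫_{0}^{3} (3*t) cos(7*pi*t/3) dt = (-27/(49*pi**2)) - (27/(49*pi**2)) = -54/(49*pi**2).
Summing the pieces and multiplying by (1/3) gives a_7 = -30/(49*pi**2).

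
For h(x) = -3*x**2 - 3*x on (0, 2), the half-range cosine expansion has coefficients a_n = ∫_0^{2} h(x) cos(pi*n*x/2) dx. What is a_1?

72/pi**2

a_1 = ∫_0^{2} (-3*x**2 - 3*x) cos(pi*x/2) dx.
Integrating by parts twice (tabular method), an antiderivative of (-3*x**2 - 3*x) cos(pi*x/2) is -6*x**2*sin(pi*x/2)/pi - 6*x*sin(pi*x/2)/pi - 24*x*cos(pi*x/2)/pi**2 + 48*sin(pi*x/2)/pi**3 - 12*cos(pi*x/2)/pi**2; evaluating from 0 to 2: ∫_{0}^{2} (-3*x**2 - 3*x) cos(pi*x/2) dx = (60/pi**2) - (-12/pi**2) = 72/pi**2.
Hence a_1 = 72/pi**2.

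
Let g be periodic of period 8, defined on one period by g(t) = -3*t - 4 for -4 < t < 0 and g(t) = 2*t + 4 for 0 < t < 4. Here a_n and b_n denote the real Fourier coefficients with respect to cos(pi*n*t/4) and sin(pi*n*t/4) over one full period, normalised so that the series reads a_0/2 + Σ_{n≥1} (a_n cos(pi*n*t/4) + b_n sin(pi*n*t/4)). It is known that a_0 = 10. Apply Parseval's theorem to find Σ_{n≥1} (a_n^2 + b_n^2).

Parseval: a_0^2/2 + Σ_{n≥1} (a_n^2+b_n^2) = 1/4 ∫_{-4}^{4} g(t)^2 dt = 256/3.
Subtract a_0^2/2 = 50: Σ (a_n^2+b_n^2) = 106/3.

106/3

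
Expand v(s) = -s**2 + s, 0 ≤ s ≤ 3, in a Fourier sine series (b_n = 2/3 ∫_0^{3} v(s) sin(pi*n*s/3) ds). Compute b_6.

b_6 = 2/3 ∫_0^{3} (-s**2 + s) sin(2*pi*s) ds.
Integrating by parts twice (tabular method), an antiderivative of (-s**2 + s) sin(2*pi*s) is s**2*cos(2*pi*s)/(2*pi) - s*sin(2*pi*s)/(2*pi**2) - s*cos(2*pi*s)/(2*pi) + sin(2*pi*s)/(4*pi**2) - cos(2*pi*s)/(4*pi**3); evaluating from 0 to 3: ∫_{0}^{3} (-s**2 + s) sin(2*pi*s) ds = (-1/(4*pi**3) + 3/pi) - (-1/(4*pi**3)) = 3/pi.
Hence b_6 = (2/3)·(3/pi) = 2/pi.

2/pi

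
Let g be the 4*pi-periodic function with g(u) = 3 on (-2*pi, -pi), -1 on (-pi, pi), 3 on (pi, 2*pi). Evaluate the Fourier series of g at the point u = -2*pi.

g is continuous at u = -2*pi with value 3, so the series converges to 3 there.

3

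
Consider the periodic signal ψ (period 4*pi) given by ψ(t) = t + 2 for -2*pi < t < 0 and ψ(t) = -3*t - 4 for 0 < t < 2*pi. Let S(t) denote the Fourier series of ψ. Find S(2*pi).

At t = 2*pi the one-sided limits are ψ(2*pi^-) = -6*pi - 4 and ψ(2*pi^+) = 2 - 2*pi.
By Dirichlet's theorem the series converges to their average, [(-6*pi - 4) + (2 - 2*pi)]/2 = -4*pi - 1.

-4*pi - 1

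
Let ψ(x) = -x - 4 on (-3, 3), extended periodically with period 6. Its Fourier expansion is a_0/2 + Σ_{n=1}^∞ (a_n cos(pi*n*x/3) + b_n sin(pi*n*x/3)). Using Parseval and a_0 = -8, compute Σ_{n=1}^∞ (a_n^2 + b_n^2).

Parseval: a_0^2/2 + Σ_{n≥1} (a_n^2+b_n^2) = 1/3 ∫_{-3}^{3} ψ(x)^2 dx = 38.
Subtract a_0^2/2 = 32: Σ (a_n^2+b_n^2) = 6.

6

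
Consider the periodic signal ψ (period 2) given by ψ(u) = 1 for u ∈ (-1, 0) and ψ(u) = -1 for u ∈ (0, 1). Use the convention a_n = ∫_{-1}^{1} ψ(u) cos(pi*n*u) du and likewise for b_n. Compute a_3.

0

a_3 = ∫_{-1}^{1} ψ(u) cos(3*pi*u) du.
ψ is odd and cos(3*pi*u) is even, so the integrand is odd over a symmetric interval and the integral vanishes.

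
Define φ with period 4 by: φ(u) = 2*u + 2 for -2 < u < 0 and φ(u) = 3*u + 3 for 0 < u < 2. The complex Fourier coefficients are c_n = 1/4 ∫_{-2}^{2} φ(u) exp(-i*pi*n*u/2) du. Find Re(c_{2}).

Since φ is real-valued, Re(c_{2}) = 1/4 ∫_{-2}^{2} φ(u) cos(pi*u) du = a_{2}/2.
Split the integral at the breakpoints.
Integrating by parts (boundary term plus one more integral), an antiderivative of (2*u + 2) cos(pi*u) is 2*u*sin(pi*u)/pi + 2*sin(pi*u)/pi + 2*cos(pi*u)/pi**2; evaluating from -2 to 0: ∫_{-2}^{0} (2*u + 2) cos(pi*u) du = (2/pi**2) - (2/pi**2) = 0.
Integrating by parts (boundary term plus one more integral), an antiderivative of (3*u + 3) cos(pi*u) is 3*u*sin(pi*u)/pi + 3*sin(pi*u)/pi + 3*cos(pi*u)/pi**2; evaluating from 0 to 2: ∫_{0}^{2} (3*u + 3) cos(pi*u) du = (3/pi**2) - (3/pi**2) = 0.
So ∫_{-2}^{2} φ(u) cos(pi*u) du = 0.
Hence Re(c_{2}) = (1/4)·(0) = 0.

0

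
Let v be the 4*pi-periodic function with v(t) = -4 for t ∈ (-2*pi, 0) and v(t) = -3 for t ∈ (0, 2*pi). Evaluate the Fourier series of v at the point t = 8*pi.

-7/2

t = 8*pi differs from t = 0 by 2 full period(s), and the series is 4*pi-periodic.
At t = 0 the one-sided limits are v(0^-) = -4 and v(0^+) = -3.
By Dirichlet's theorem the series converges to their average, [(-4) + (-3)]/2 = -7/2.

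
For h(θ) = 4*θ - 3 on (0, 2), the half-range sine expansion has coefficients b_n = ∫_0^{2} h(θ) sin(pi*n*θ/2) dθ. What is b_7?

4/(7*pi)

b_7 = ∫_0^{2} (4*θ - 3) sin(7*pi*θ/2) dθ.
Integrating by parts (boundary term plus one more integral), an antiderivative of (4*θ - 3) sin(7*pi*θ/2) is -8*θ*cos(7*pi*θ/2)/(7*pi) + 16*sin(7*pi*θ/2)/(49*pi**2) + 6*cos(7*pi*θ/2)/(7*pi); evaluating from 0 to 2: ∫_{0}^{2} (4*θ - 3) sin(7*pi*θ/2) dθ = (10/(7*pi)) - (6/(7*pi)) = 4/(7*pi).
Hence b_7 = 4/(7*pi).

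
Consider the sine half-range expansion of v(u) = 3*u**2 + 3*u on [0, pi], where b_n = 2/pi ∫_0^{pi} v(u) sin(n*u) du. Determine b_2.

-3*pi - 3

b_2 = 2/pi ∫_0^{pi} (3*u**2 + 3*u) sin(2*u) du.
Integrating by parts twice (tabular method), an antiderivative of (3*u**2 + 3*u) sin(2*u) is -3*u**2*cos(2*u)/2 + 3*u*sin(2*u)/2 - 3*u*cos(2*u)/2 + 3*sin(2*u)/4 + 3*cos(2*u)/4; evaluating from 0 to pi: ∫_{0}^{pi} (3*u**2 + 3*u) sin(2*u) du = (-3*pi**2/2 - 3*pi/2 + 3/4) - (3/4) = -3*pi*(1 + pi)/2.
Hence b_2 = (2/pi)·(-3*pi*(1 + pi)/2) = -3*pi - 3.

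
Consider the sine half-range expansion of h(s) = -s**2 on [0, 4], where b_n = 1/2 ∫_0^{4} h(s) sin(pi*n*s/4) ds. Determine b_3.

b_3 = 1/2 ∫_0^{4} (-s**2) sin(3*pi*s/4) ds.
Integrating by parts twice (tabular method), an antiderivative of (-s**2) sin(3*pi*s/4) is 4*s**2*cos(3*pi*s/4)/(3*pi) - 32*s*sin(3*pi*s/4)/(9*pi**2) - 128*cos(3*pi*s/4)/(27*pi**3); evaluating from 0 to 4: ∫_{0}^{4} (-s**2) sin(3*pi*s/4) ds = (64*(2 - 9*pi**2)/(27*pi**3)) - (-128/(27*pi**3)) = 64*(4 - 9*pi**2)/(27*pi**3).
Hence b_3 = (1/2)·(64*(4 - 9*pi**2)/(27*pi**3)) = 32*(4 - 9*pi**2)/(27*pi**3).

32*(4 - 9*pi**2)/(27*pi**3)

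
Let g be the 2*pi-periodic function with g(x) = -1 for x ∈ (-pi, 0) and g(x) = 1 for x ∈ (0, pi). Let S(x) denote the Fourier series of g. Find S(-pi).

At x = -pi the one-sided limits are g(-pi^-) = 1 and g(-pi^+) = -1.
By Dirichlet's theorem the series converges to their average, [(1) + (-1)]/2 = 0.

0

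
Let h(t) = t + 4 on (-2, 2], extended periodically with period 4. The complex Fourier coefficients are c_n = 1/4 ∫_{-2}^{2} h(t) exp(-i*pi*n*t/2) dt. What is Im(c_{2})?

1/pi

Since h is real-valued, Im(c_{2}) = -1/4 ∫_{-2}^{2} h(t) sin(pi*t) dt = -b_{2}/2.
Integrating by parts (boundary term plus one more integral), an antiderivative of (t + 4) sin(pi*t) is -t*cos(pi*t)/pi + sin(pi*t)/pi**2 - 4*cos(pi*t)/pi; evaluating from -2 to 2: ∫_{-2}^{2} (t + 4) sin(pi*t) dt = (-6/pi) - (-2/pi) = -4/pi.
Hence Im(c_{2}) = (-1/4)·(-4/pi) = 1/pi.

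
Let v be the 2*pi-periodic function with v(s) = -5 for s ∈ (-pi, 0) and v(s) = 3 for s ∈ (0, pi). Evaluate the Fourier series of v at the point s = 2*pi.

-1

s = 2*pi differs from s = 0 by 1 full period(s), and the series is 2*pi-periodic.
At s = 0 the one-sided limits are v(0^-) = -5 and v(0^+) = 3.
By Dirichlet's theorem the series converges to their average, [(-5) + (3)]/2 = -1.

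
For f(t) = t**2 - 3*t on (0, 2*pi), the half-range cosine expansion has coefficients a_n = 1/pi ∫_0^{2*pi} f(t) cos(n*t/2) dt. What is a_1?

-16 + 24/pi

a_1 = 1/pi ∫_0^{2*pi} (t**2 - 3*t) cos(t/2) dt.
Integrating by parts twice (tabular method), an antiderivative of (t**2 - 3*t) cos(t/2) is 2*t**2*sin(t/2) - 6*t*sin(t/2) + 8*t*cos(t/2) - 16*sin(t/2) - 12*cos(t/2); evaluating from 0 to 2*pi: ∫_{0}^{2*pi} (t**2 - 3*t) cos(t/2) dt = (12 - 16*pi) - (-12) = 24 - 16*pi.
Hence a_1 = (1/pi)·(24 - 16*pi) = -16 + 24/pi.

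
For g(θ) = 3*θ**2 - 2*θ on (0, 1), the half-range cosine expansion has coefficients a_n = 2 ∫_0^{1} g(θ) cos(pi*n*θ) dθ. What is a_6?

a_6 = 2 ∫_0^{1} (3*θ**2 - 2*θ) cos(6*pi*θ) dθ.
Integrating by parts twice (tabular method), an antiderivative of (3*θ**2 - 2*θ) cos(6*pi*θ) is θ**2*sin(6*pi*θ)/(2*pi) - θ*sin(6*pi*θ)/(3*pi) + θ*cos(6*pi*θ)/(6*pi**2) - sin(6*pi*θ)/(36*pi**3) - cos(6*pi*θ)/(18*pi**2); evaluating from 0 to 1: ∫_{0}^{1} (3*θ**2 - 2*θ) cos(6*pi*θ) dθ = (1/(9*pi**2)) - (-1/(18*pi**2)) = 1/(6*pi**2).
Hence a_6 = 2·(1/(6*pi**2)) = 1/(3*pi**2).

1/(3*pi**2)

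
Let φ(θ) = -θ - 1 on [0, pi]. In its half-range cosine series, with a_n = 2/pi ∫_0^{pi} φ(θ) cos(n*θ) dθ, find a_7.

a_7 = 2/pi ∫_0^{pi} (-θ - 1) cos(7*θ) dθ.
Integrating by parts (boundary term plus one more integral), an antiderivative of (-θ - 1) cos(7*θ) is -θ*sin(7*θ)/7 - sin(7*θ)/7 - cos(7*θ)/49; evaluating from 0 to pi: ∫_{0}^{pi} (-θ - 1) cos(7*θ) dθ = (1/49) - (-1/49) = 2/49.
Hence a_7 = (2/pi)·(2/49) = 4/(49*pi).

4/(49*pi)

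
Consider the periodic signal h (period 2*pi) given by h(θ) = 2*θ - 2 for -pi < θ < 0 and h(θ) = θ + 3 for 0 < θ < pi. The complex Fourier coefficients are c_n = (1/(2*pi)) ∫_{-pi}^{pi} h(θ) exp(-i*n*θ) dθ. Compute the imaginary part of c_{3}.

(-10 - 3*pi)/(6*pi)

Since h is real-valued, Im(c_{3}) = -(1/(2*pi)) ∫_{-pi}^{pi} h(θ) sin(3*θ) dθ = -b_{3}/2.
Split the integral at the breakpoints.
Integrating by parts (boundary term plus one more integral), an antiderivative of (2*θ - 2) sin(3*θ) is -2*θ*cos(3*θ)/3 + 2*sin(3*θ)/9 + 2*cos(3*θ)/3; evaluating from -pi to 0: ∫_{-pi}^{0} (2*θ - 2) sin(3*θ) dθ = (2/3) - (-2*pi/3 - 2/3) = 4/3 + 2*pi/3.
Integrating by parts (boundary term plus one more integral), an antiderivative of (θ + 3) sin(3*θ) is -θ*cos(3*θ)/3 + sin(3*θ)/9 - cos(3*θ); evaluating from 0 to pi: ∫_{0}^{pi} (θ + 3) sin(3*θ) dθ = (1 + pi/3) - (-1) = pi/3 + 2.
So ∫_{-pi}^{pi} h(θ) sin(3*θ) dθ = pi + 10/3.
Hence Im(c_{3}) = (-1/(2*pi))·(pi + 10/3) = (-10 - 3*pi)/(6*pi).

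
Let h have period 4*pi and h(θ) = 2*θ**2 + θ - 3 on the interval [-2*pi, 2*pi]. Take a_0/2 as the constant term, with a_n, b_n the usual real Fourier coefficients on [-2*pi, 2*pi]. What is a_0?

a_0 = (1/(2*pi)) ∫_{-2*pi}^{2*pi} h(θ) dθ = (1/(2*pi)) · (-12*pi + 32*pi**3/3) = -6 + 16*pi**2/3.

-6 + 16*pi**2/3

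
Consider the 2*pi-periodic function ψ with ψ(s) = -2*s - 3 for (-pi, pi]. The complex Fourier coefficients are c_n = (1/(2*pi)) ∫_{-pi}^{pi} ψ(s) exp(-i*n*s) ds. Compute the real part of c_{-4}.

Since ψ is real-valued, Re(c_{-4}) = (1/(2*pi)) ∫_{-pi}^{pi} ψ(s) cos(-4*s) ds = a_{4}/2.
Integrating by parts (boundary term plus one more integral), an antiderivative of (-2*s - 3) cos(-4*s) is -s*sin(4*s)/2 - 3*sin(4*s)/4 - cos(4*s)/8; evaluating from -pi to pi: ∫_{-pi}^{pi} (-2*s - 3) cos(-4*s) ds = (-1/8) - (-1/8) = 0.
Hence Re(c_{-4}) = (1/(2*pi))·(0) = 0.

0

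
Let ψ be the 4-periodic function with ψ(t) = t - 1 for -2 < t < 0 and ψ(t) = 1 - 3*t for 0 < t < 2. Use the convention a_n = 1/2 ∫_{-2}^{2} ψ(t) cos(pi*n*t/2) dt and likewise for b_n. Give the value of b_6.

b_6 = 1/2 ∫_{-2}^{2} ψ(t) sin(3*pi*t) dt.
Split the integral at the breakpoints.
Integrating by parts (boundary term plus one more integral), an antiderivative of (t - 1) sin(3*pi*t) is -t*cos(3*pi*t)/(3*pi) + sin(3*pi*t)/(9*pi**2) + cos(3*pi*t)/(3*pi); evaluating from -2 to 0: ∫_{-2}^{0} (t - 1) sin(3*pi*t) dt = (1/(3*pi)) - (1/pi) = -2/(3*pi).
Integrating by parts (boundary term plus one more integral), an antiderivative of (1 - 3*t) sin(3*pi*t) is t*cos(3*pi*t)/pi - sin(3*pi*t)/(3*pi**2) - cos(3*pi*t)/(3*pi); evaluating from 0 to 2: ∫_{0}^{2} (1 - 3*t) sin(3*pi*t) dt = (5/(3*pi)) - (-1/(3*pi)) = 2/pi.
Summing the pieces and multiplying by (1/2) gives b_6 = 2/(3*pi).

2/(3*pi)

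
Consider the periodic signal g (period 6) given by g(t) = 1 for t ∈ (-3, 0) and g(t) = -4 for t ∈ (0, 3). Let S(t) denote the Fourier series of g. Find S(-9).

t = -9 differs from t = -3 by -1 full period(s), and the series is 6-periodic.
At t = -3 the one-sided limits are g(-3^-) = -4 and g(-3^+) = 1.
By Dirichlet's theorem the series converges to their average, [(-4) + (1)]/2 = -3/2.

-3/2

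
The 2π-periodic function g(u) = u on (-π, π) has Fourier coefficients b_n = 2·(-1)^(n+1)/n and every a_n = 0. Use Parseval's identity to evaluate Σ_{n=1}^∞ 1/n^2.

pi**2/6

Parseval: Σ b_n^2 = (1/π) ∫_{-π}^{π} g(u)^2 du = 2*pi**2/3.
Σ b_n^2 = Σ 4/n^2, so Σ 1/n^2 = (2*pi**2/3)/4 = pi**2/6.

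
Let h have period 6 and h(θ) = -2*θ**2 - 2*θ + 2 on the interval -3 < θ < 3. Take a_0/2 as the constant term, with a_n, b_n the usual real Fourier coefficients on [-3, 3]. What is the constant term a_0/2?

-4

a_0 = 1/3 ∫_{-3}^{3} h(θ) dθ = 1/3 · (-24) = -8.
So the constant term a_0/2 = -4.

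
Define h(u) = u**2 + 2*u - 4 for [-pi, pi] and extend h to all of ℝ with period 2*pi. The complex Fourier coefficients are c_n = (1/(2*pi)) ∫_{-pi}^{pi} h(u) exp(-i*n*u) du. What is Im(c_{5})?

Since h is real-valued, Im(c_{5}) = -(1/(2*pi)) ∫_{-pi}^{pi} h(u) sin(5*u) du = -b_{5}/2.
Integrating by parts twice (tabular method), an antiderivative of (u**2 + 2*u - 4) sin(5*u) is -u**2*cos(5*u)/5 + 2*u*sin(5*u)/25 - 2*u*cos(5*u)/5 + 2*sin(5*u)/25 + 102*cos(5*u)/125; evaluating from -pi to pi: ∫_{-pi}^{pi} (u**2 + 2*u - 4) sin(5*u) du = (-102/125 + 2*pi/5 + pi**2/5) - (-2*pi/5 - 102/125 + pi**2/5) = 4*pi/5.
Hence Im(c_{5}) = (-1/(2*pi))·(4*pi/5) = -2/5.

-2/5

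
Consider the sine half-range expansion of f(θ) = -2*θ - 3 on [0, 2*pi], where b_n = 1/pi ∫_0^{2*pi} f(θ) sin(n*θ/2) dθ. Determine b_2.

b_2 = 1/pi ∫_0^{2*pi} (-2*θ - 3) sin(θ) dθ.
Integrating by parts (boundary term plus one more integral), an antiderivative of (-2*θ - 3) sin(θ) is 2*θ*cos(θ) - 2*sin(θ) + 3*cos(θ); evaluating from 0 to 2*pi: ∫_{0}^{2*pi} (-2*θ - 3) sin(θ) dθ = (3 + 4*pi) - (3) = 4*pi.
Hence b_2 = (1/pi)·(4*pi) = 4.

4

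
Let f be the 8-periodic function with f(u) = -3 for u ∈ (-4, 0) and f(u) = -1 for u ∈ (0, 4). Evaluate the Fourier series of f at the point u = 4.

-2

u = 4 differs from u = -4 by 1 full period(s), and the series is 8-periodic.
At u = -4 the one-sided limits are f(-4^-) = -1 and f(-4^+) = -3.
By Dirichlet's theorem the series converges to their average, [(-1) + (-3)]/2 = -2.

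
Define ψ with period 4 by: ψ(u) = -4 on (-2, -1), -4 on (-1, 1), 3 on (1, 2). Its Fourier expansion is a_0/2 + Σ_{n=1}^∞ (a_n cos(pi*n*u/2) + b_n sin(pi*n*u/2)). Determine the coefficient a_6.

0

a_6 = 1/2 ∫_{-2}^{2} ψ(u) cos(3*pi*u) du.
Split the integral at the breakpoints.
Directly, an antiderivative of (-4) cos(3*pi*u) is -4*sin(3*pi*u)/(3*pi); evaluating from -2 to -1: ∫_{-2}^{-1} (-4) cos(3*pi*u) du = (0) - (0) = 0.
Directly, an antiderivative of (-4) cos(3*pi*u) is -4*sin(3*pi*u)/(3*pi); evaluating from -1 to 1: ∫_{-1}^{1} (-4) cos(3*pi*u) du = (0) - (0) = 0.
Directly, an antiderivative of (3) cos(3*pi*u) is sin(3*pi*u)/pi; evaluating from 1 to 2: ∫_{1}^{2} (3) cos(3*pi*u) du = (0) - (0) = 0.
Summing the pieces and multiplying by (1/2) gives a_6 = 0.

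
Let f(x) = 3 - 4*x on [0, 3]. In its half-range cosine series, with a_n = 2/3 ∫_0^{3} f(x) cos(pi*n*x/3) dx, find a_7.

48/(49*pi**2)

a_7 = 2/3 ∫_0^{3} (3 - 4*x) cos(7*pi*x/3) dx.
Integrating by parts (boundary term plus one more integral), an antiderivative of (3 - 4*x) cos(7*pi*x/3) is -12*x*sin(7*pi*x/3)/(7*pi) + 9*sin(7*pi*x/3)/(7*pi) - 36*cos(7*pi*x/3)/(49*pi**2); evaluating from 0 to 3: ∫_{0}^{3} (3 - 4*x) cos(7*pi*x/3) dx = (36/(49*pi**2)) - (-36/(49*pi**2)) = 72/(49*pi**2).
Hence a_7 = (2/3)·(72/(49*pi**2)) = 48/(49*pi**2).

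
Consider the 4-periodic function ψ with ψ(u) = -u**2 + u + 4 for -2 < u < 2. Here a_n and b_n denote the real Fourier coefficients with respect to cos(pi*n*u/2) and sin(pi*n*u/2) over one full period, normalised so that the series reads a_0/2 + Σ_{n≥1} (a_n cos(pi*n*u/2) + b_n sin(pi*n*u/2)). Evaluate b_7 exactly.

b_7 = 1/2 ∫_{-2}^{2} ψ(u) sin(7*pi*u/2) du.
Integrating by parts twice (tabular method), an antiderivative of (-u**2 + u + 4) sin(7*pi*u/2) is 2*u**2*cos(7*pi*u/2)/(7*pi) - 8*u*sin(7*pi*u/2)/(49*pi**2) - 2*u*cos(7*pi*u/2)/(7*pi) + 4*sin(7*pi*u/2)/(49*pi**2) - 8*cos(7*pi*u/2)/(7*pi) - 16*cos(7*pi*u/2)/(343*pi**3); evaluating from -2 to 2: ∫_{-2}^{2} (-u**2 + u + 4) sin(7*pi*u/2) du = (4*(4 + 49*pi**2)/(343*pi**3)) - (4*(4 - 49*pi**2)/(343*pi**3)) = 8/(7*pi).
Hence b_7 = (1/2)·(8/(7*pi)) = 4/(7*pi).

4/(7*pi)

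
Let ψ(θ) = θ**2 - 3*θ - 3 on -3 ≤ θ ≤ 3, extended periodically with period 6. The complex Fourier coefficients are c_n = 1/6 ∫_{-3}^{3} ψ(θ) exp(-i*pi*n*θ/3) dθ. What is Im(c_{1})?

Since ψ is real-valued, Im(c_{1}) = -1/6 ∫_{-3}^{3} ψ(θ) sin(pi*θ/3) dθ = -b_{1}/2.
Integrating by parts twice (tabular method), an antiderivative of (θ**2 - 3*θ - 3) sin(pi*θ/3) is -3*θ**2*cos(pi*θ/3)/pi + 18*θ*sin(pi*θ/3)/pi**2 + 9*θ*cos(pi*θ/3)/pi - 27*sin(pi*θ/3)/pi**2 + 54*cos(pi*θ/3)/pi**3 + 9*cos(pi*θ/3)/pi; evaluating from -3 to 3: ∫_{-3}^{3} (θ**2 - 3*θ - 3) sin(pi*θ/3) dθ = (-9/pi - 54/pi**3) - (-54/pi**3 + 45/pi) = -54/pi.
Hence Im(c_{1}) = (-1/6)·(-54/pi) = 9/pi.

9/pi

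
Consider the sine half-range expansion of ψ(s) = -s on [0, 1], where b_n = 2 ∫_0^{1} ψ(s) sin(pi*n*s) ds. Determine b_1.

-2/pi

b_1 = 2 ∫_0^{1} (-s) sin(pi*s) ds.
Integrating by parts (boundary term plus one more integral), an antiderivative of (-s) sin(pi*s) is s*cos(pi*s)/pi - sin(pi*s)/pi**2; evaluating from 0 to 1: ∫_{0}^{1} (-s) sin(pi*s) ds = (-1/pi) - (0) = -1/pi.
Hence b_1 = 2·(-1/pi) = -2/pi.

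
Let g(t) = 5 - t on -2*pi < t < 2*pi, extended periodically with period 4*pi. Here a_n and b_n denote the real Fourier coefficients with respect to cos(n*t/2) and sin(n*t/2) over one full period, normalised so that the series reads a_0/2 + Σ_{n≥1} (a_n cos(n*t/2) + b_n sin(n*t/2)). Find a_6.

0

a_6 = (1/(2*pi)) ∫_{-2*pi}^{2*pi} g(t) cos(3*t) dt.
Integrating by parts (boundary term plus one more integral), an antiderivative of (5 - t) cos(3*t) is -t*sin(3*t)/3 + 5*sin(3*t)/3 - cos(3*t)/9; evaluating from -2*pi to 2*pi: ∫_{-2*pi}^{2*pi} (5 - t) cos(3*t) dt = (-1/9) - (-1/9) = 0.
Hence a_6 = (1/(2*pi))·(0) = 0.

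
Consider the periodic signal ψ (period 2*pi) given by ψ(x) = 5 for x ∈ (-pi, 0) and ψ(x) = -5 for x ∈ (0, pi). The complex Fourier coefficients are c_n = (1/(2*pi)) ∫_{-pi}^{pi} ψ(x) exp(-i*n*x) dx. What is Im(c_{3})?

Since ψ is real-valued, Im(c_{3}) = -(1/(2*pi)) ∫_{-pi}^{pi} ψ(x) sin(3*x) dx = -b_{3}/2.
ψ is odd and sin(3*x) is odd, so the integrand is even: ∫_{-pi}^{pi} ψ(x) sin(3*x) dx = 2∫_0^{pi} ψ(x) sin(3*x) dx.
Directly, an antiderivative of (-5) sin(3*x) is 5*cos(3*x)/3; evaluating from 0 to pi: ∫_{0}^{pi} (-5) sin(3*x) dx = (-5/3) - (5/3) = -10/3.
So ∫_{-pi}^{pi} ψ(x) sin(3*x) dx = -20/3.
Hence Im(c_{3}) = (-1/(2*pi))·(-20/3) = 10/(3*pi).

10/(3*pi)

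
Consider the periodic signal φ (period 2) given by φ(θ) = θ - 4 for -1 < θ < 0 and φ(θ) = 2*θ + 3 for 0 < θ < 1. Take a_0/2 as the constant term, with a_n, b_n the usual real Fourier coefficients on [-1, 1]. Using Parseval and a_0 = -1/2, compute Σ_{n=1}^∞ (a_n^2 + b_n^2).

Parseval: a_0^2/2 + Σ_{n≥1} (a_n^2+b_n^2) = ∫_{-1}^{1} φ(θ)^2 dθ = 110/3.
Subtract a_0^2/2 = 1/8: Σ (a_n^2+b_n^2) = 877/24.

877/24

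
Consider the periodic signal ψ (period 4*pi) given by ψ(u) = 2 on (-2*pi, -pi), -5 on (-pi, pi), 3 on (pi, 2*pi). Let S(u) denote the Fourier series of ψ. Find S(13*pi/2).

u = 13*pi/2 differs from u = -3*pi/2 by 2 full period(s), and the series is 4*pi-periodic.
ψ is continuous at u = -3*pi/2 with value 2, so the series converges to 2 there.

2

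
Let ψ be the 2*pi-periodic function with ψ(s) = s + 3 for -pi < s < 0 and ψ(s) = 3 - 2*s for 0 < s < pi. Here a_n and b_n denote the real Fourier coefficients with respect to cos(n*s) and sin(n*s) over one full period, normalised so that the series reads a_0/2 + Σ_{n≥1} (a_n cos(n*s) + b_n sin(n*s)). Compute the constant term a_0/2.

a_0 = 1/pi ∫_{-pi}^{pi} ψ(s) ds = 1/pi · (3*pi*(4 - pi)/2) = 6 - 3*pi/2.
So the constant term a_0/2 = 3 - 3*pi/4.

3 - 3*pi/4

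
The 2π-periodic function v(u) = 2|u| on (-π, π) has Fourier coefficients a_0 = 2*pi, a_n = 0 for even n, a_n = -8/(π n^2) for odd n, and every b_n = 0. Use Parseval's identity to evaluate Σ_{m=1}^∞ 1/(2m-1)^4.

Parseval: a_0^2/2 + Σ a_n^2 = (1/π) ∫_{-π}^{π} v(u)^2 du = 8*pi**2/3.
Subtract a_0^2/2 = 2*pi**2: Σ a_n^2 = 2*pi**2/3.
Only odd n contribute, with a_n^2 = 64/(π^2 n^4), so Σ_{m≥1} 1/(2m-1)^4 = π^2·(2*pi**2/3)/64 = pi**4/96.

pi**4/96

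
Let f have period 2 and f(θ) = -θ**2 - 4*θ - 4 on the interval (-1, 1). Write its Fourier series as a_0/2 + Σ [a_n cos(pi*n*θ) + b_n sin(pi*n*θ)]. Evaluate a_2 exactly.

-1/pi**2

a_2 = ∫_{-1}^{1} f(θ) cos(2*pi*θ) dθ.
Integrating by parts twice (tabular method), an antiderivative of (-θ**2 - 4*θ - 4) cos(2*pi*θ) is -θ**2*sin(2*pi*θ)/(2*pi) - 2*θ*sin(2*pi*θ)/pi - θ*cos(2*pi*θ)/(2*pi**2) - 2*sin(2*pi*θ)/pi + sin(2*pi*θ)/(4*pi**3) - cos(2*pi*θ)/pi**2; evaluating from -1 to 1: ∫_{-1}^{1} (-θ**2 - 4*θ - 4) cos(2*pi*θ) dθ = (-3/(2*pi**2)) - (-1/(2*pi**2)) = -1/pi**2.
Hence a_2 = -1/pi**2.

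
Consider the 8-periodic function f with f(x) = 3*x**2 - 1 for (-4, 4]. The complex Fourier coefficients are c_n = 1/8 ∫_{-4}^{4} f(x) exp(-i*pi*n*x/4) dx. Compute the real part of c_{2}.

Since f is real-valued, Re(c_{2}) = 1/8 ∫_{-4}^{4} f(x) cos(pi*x/2) dx = a_{2}/2.
f is even and cos(pi*x/2) is even, so the integrand is even: ∫_{-4}^{4} f(x) cos(pi*x/2) dx = 2∫_0^{4} f(x) cos(pi*x/2) dx.
Integrating by parts twice (tabular method), an antiderivative of (3*x**2 - 1) cos(pi*x/2) is 6*x**2*sin(pi*x/2)/pi + 24*x*cos(pi*x/2)/pi**2 - 48*sin(pi*x/2)/pi**3 - 2*sin(pi*x/2)/pi; evaluating from 0 to 4: ∫_{0}^{4} (3*x**2 - 1) cos(pi*x/2) dx = (96/pi**2) - (0) = 96/pi**2.
So ∫_{-4}^{4} f(x) cos(pi*x/2) dx = 192/pi**2.
Hence Re(c_{2}) = (1/8)·(192/pi**2) = 24/pi**2.

24/pi**2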